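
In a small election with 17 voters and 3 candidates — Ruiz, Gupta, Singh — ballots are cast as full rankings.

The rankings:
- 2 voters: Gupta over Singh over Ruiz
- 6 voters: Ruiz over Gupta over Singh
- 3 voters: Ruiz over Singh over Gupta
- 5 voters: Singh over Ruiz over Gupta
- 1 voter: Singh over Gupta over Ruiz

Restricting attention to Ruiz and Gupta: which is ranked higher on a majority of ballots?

Ballots ranking Ruiz above Gupta: 6 + 3 + 5 = 14.
Ballots ranking Gupta above Ruiz: 17 − 14 = 3.
Ruiz wins the head-to-head 14–3.

Ruiz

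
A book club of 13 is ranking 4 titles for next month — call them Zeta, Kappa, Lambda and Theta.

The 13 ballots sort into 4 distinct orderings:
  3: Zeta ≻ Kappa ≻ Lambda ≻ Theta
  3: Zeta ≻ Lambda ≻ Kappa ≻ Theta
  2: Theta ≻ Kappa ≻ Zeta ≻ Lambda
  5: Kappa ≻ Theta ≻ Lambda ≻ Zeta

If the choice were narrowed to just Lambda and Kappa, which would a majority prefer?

Ballots ranking Lambda above Kappa: 3.
Ballots ranking Kappa above Lambda: 13 − 3 = 10.
Kappa wins the head-to-head 10–3.

Kappa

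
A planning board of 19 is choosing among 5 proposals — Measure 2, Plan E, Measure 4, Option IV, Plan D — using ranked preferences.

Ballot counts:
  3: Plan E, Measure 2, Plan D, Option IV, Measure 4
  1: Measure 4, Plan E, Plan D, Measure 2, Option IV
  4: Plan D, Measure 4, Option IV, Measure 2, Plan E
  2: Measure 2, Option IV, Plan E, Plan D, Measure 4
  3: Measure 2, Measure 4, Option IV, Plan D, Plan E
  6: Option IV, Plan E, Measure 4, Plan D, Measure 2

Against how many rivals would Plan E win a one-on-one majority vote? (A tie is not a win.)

Plan E against each rival (19 council members):
Plan E–Measure 2: Plan E 10–9.
Plan E vs Measure 4: Plan E wins 11–8.
Plan E vs Option IV: Plan E is ranked higher on 3+1 = 4 ballots, Option IV on 15. Option IV wins 15–4.
Plan E vs Plan D: Plan E preferred on 3+1+2+6 = 12 ballots; Plan E wins 12–7.
Plan E beats Measure 2, Measure 4, Plan D; loses to Option IV — 3 pairwise wins.

3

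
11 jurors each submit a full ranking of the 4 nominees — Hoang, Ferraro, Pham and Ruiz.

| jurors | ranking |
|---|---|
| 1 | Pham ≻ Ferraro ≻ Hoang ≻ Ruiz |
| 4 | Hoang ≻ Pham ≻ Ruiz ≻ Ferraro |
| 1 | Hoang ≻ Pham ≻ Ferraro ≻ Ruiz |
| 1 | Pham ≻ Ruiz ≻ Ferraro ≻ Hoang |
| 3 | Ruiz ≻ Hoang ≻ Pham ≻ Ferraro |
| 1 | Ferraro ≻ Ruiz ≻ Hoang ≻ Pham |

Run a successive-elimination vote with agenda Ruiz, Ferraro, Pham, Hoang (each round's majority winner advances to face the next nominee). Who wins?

Hoang

Round 1: Ruiz vs Ferraro — 8–3, Ruiz advances.
Round 2: Ruiz vs Pham — 4–7, Pham advances.
Round 3: Pham vs Hoang — 2–9, Hoang advances.
The agenda winner is Hoang.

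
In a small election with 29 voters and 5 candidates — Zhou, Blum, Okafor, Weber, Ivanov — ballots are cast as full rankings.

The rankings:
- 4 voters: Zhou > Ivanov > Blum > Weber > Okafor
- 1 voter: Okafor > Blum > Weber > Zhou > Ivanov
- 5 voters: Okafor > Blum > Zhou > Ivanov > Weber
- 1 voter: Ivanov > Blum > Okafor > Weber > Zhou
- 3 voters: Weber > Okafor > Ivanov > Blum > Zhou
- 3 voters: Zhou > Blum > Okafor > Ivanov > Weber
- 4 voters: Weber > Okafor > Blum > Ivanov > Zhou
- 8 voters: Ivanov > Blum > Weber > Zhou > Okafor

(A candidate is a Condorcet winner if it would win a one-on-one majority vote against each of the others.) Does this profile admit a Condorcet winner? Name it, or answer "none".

none

Check each pair by majority over 29 ballots:
Zhou vs Blum: Blum wins 22–7.
Zhou–Okafor: Zhou 15–14.
Zhou vs Weber: Weber, 17–12.
Zhou–Ivanov: Ivanov 16–13.
Blum–Okafor: Blum 16–13.
Blum–Weber: Blum 22–7.
Blum–Ivanov: Ivanov 16–13.
Okafor vs Weber: Weber, 19–10.
Okafor vs Ivanov: Okafor wins 16–13.
Weber vs Ivanov: Ivanov, 21–8.
Each candidate drops at least one matchup (Zhou loses to Blum; Blum loses to Ivanov; Okafor loses to Zhou; Weber loses to Blum; Ivanov loses to Okafor); the cycle Zhou beats Okafor beats Ivanov beats Zhou rules out a Condorcet winner.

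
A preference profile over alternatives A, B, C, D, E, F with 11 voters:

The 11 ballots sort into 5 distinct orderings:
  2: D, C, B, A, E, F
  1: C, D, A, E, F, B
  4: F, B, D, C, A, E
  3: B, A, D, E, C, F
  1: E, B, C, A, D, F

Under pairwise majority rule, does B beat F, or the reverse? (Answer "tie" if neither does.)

B

Ballots ranking B above F: 2 + 3 + 1 = 6.
Ballots ranking F above B: 11 − 6 = 5.
B wins the head-to-head 6–5.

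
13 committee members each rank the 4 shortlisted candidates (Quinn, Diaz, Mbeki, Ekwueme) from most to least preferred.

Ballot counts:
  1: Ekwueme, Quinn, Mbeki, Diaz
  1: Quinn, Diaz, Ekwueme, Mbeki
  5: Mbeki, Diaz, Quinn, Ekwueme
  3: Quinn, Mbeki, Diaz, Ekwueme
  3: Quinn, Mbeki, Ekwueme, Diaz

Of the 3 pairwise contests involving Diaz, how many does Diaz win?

1

Diaz against each rival (13 committee members):
Diaz vs Quinn: Quinn, 8–5.
Diaz vs Mbeki: Mbeki, 12–1.
Diaz vs Ekwueme: Diaz is ranked higher on 1+5+3 = 9 ballots, Ekwueme on 4. Diaz wins 9–4.
Diaz beats Ekwueme; loses to Quinn, Mbeki — 1 pairwise win.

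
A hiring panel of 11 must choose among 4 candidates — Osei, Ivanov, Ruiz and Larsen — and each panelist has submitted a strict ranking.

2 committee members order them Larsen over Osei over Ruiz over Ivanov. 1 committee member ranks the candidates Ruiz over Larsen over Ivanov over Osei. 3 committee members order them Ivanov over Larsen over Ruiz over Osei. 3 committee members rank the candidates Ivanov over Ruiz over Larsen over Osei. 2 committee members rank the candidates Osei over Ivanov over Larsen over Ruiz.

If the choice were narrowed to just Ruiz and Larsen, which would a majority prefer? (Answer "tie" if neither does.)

Larsen

Ballots ranking Ruiz above Larsen: 1 + 3 = 4.
Ballots ranking Larsen above Ruiz: 11 − 4 = 7.
Larsen wins the head-to-head 7–4.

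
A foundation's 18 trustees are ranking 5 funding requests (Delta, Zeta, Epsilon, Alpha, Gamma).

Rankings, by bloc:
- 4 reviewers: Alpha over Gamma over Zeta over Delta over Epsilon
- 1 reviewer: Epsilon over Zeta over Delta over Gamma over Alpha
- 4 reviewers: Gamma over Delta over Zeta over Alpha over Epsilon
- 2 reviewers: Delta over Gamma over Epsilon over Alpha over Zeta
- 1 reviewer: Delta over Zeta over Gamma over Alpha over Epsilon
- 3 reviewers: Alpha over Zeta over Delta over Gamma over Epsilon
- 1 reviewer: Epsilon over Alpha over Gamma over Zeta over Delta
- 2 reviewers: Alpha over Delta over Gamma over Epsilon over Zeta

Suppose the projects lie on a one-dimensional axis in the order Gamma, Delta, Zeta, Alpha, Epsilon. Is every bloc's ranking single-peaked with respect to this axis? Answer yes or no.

no

Axis positions: Gamma=1, Delta=2, Zeta=3, Alpha=4, Epsilon=5.
Bloc 1: ranking walks positions 4-1-3-2-5; Gamma is ranked above Zeta even though Zeta lies between Gamma and the peak Alpha on the axis — preferences dip and rise again. Not single-peaked.
Bloc 2: ranking walks positions 5-3-2-1-4; Zeta is ranked above Alpha even though Alpha lies between Zeta and the peak Epsilon on the axis — preferences dip and rise again. Not single-peaked.
Bloc 3 (peak Gamma at position 1): ranking walks positions 1-2-3-4-5, expanding outward from the peak — single-peaked.
Bloc 4: ranking walks positions 2-1-5-4-3; Epsilon is ranked above Zeta even though Zeta lies between Epsilon and the peak Delta on the axis — preferences dip and rise again. Not single-peaked.
Bloc 5 (peak Delta at position 2): ranking walks positions 2-3-1-4-5, expanding outward from the peak — single-peaked.
Bloc 6 (peak Alpha at position 4): ranking walks positions 4-3-2-1-5, expanding outward from the peak — single-peaked.
Bloc 7: ranking walks positions 5-4-1-3-2; Gamma is ranked above Zeta even though Zeta lies between Gamma and the peak Epsilon on the axis — preferences dip and rise again. Not single-peaked.
Bloc 8: ranking walks positions 4-2-1-5-3; Delta is ranked above Zeta even though Zeta lies between Delta and the peak Alpha on the axis — preferences dip and rise again. Not single-peaked.
Bloc 1 violates single-peakedness, so the profile is not single-peaked on this axis.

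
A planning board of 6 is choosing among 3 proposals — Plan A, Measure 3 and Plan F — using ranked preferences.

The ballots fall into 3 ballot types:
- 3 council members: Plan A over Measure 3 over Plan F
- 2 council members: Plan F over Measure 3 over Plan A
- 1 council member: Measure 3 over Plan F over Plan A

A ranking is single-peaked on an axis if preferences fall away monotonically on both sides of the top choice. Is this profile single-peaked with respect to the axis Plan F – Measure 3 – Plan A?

Axis positions: Plan F=1, Measure 3=2, Plan A=3.
Ballot type 1 (peak Plan A at position 3): ranking walks positions 3-2-1, expanding outward from the peak — single-peaked.
Ballot type 2 (peak Plan F at position 1): ranking walks positions 1-2-3, expanding outward from the peak — single-peaked.
Ballot type 3 (peak Measure 3 at position 2): ranking walks positions 2-1-3, expanding outward from the peak — single-peaked.
Every ranking is single-peaked on this axis.

yes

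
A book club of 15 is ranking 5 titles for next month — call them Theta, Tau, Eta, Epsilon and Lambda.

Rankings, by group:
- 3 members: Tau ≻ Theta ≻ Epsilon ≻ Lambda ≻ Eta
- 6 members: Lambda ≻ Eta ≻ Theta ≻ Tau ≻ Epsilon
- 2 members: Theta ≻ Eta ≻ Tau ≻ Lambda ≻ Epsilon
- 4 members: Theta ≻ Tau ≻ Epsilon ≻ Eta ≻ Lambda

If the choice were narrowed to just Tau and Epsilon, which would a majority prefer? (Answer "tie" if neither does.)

Tau

Ballots ranking Tau above Epsilon: 3 + 6 + 2 + 4 = 15.
Ballots ranking Epsilon above Tau: 15 − 15 = 0.
Tau wins the head-to-head 15–0.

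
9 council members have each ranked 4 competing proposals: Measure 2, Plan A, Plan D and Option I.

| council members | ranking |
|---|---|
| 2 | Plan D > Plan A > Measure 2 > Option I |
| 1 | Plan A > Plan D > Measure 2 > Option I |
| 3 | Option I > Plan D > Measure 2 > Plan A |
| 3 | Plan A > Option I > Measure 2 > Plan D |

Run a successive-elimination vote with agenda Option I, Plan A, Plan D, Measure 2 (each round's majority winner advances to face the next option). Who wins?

Round 1: Option I vs Plan A — 3–6, Plan A advances.
Round 2: Plan A vs Plan D — 4–5, Plan D advances.
Round 3: Plan D vs Measure 2 — 6–3, Plan D advances.
The agenda winner is Plan D.

Plan D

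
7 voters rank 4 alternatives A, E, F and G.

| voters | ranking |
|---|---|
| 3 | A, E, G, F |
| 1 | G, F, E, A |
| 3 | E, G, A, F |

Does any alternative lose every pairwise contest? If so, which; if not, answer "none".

Head-to-head results (7 voters):
A–E: E 4–3.
A vs F: A, 6–1.
A vs G: G wins 4–3.
E vs F: E preferred on 3+3 = 6 ballots; E wins 6–1.
E vs G: 6 to 1, E.
F vs G: G, 7–0.
F is beaten in every head-to-head and is the Condorcet loser.

F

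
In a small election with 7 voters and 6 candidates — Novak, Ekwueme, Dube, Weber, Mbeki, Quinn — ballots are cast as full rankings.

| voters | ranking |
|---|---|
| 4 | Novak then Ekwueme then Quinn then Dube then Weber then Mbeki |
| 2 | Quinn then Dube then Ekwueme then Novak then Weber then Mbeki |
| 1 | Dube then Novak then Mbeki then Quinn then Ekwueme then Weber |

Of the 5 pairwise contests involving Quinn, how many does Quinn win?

3

Quinn against each rival (7 voters):
Quinn–Novak: Novak 5–2.
Quinn vs Ekwueme: Quinn preferred on 2+1 = 3 ballots; Ekwueme wins 4–3.
Quinn–Dube: Quinn 6–1.
Quinn–Weber: Quinn 7–0.
Quinn vs Mbeki: Quinn is ranked higher on 4+2 = 6 ballots, Mbeki on 1. Quinn wins 6–1.
Quinn beats Dube, Weber, Mbeki; loses to Novak, Ekwueme — 3 pairwise wins.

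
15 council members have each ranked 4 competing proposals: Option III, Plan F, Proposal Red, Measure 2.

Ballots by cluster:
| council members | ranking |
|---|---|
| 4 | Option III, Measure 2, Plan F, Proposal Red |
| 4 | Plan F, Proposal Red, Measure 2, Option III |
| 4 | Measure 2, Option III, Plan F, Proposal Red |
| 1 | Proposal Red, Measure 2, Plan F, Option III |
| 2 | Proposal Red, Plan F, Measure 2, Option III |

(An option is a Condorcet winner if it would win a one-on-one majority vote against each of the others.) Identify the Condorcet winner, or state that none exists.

Pairwise majorities:
Option III vs Plan F: Option III, 8–7.
Option III vs Proposal Red: 8 to 7, Option III.
Option III vs Measure 2: Option III is ranked higher on 4 ballots, Measure 2 on 11. Measure 2 wins 11–4.
Plan F vs Proposal Red: 12 to 3, Plan F.
Plan F vs Measure 2: Measure 2 wins 9–6.
Proposal Red–Measure 2: Measure 2 8–7.
Measure 2 beats each of Option III, Plan F, Proposal Red — Measure 2 is the Condorcet winner.

Measure 2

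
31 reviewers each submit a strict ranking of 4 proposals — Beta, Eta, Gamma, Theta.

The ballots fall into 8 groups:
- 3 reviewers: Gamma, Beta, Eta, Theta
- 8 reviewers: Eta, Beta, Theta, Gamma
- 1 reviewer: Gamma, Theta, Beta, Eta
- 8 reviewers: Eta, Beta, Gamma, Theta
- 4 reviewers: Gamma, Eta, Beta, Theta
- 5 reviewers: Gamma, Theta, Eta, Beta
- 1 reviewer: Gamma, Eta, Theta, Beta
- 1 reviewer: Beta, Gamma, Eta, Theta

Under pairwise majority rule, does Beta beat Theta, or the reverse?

Beta

Ballots ranking Beta above Theta: 3 + 8 + 8 + 4 + 1 = 24.
Ballots ranking Theta above Beta: 31 − 24 = 7.
Beta wins the head-to-head 24–7.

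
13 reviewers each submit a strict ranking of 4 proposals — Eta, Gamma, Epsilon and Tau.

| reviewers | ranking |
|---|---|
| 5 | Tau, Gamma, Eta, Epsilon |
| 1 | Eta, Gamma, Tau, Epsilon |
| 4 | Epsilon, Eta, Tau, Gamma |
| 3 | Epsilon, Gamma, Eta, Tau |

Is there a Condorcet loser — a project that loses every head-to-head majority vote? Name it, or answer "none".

none

Pairwise majorities:
Eta vs Gamma: Gamma wins 8–5.
Eta vs Epsilon: 5+1 = 6 for Eta, 7 for Epsilon — Epsilon by 7–6.
Eta vs Tau: Eta preferred on 1+4+3 = 8 ballots; Eta wins 8–5.
Gamma vs Epsilon: 5+1 = 6 for Gamma, 7 for Epsilon — Epsilon by 7–6.
Gamma–Tau: Tau 9–4.
Epsilon–Tau: Epsilon 7–6.
Every project wins at least one matchup (Eta beats Tau; Gamma beats Eta; Epsilon beats Eta; Tau beats Gamma), so there is no Condorcet loser.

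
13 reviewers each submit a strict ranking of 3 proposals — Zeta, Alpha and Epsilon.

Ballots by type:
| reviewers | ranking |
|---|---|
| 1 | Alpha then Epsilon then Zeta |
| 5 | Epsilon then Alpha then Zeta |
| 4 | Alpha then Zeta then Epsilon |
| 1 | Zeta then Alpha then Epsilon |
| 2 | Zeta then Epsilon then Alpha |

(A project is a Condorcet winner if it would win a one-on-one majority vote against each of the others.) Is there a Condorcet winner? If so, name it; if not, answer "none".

none

Pairwise majorities:
Zeta vs Alpha: Zeta is ranked higher on 1+2 = 3 ballots, Alpha on 10. Alpha wins 10–3.
Zeta vs Epsilon: 7 to 6, Zeta.
Alpha vs Epsilon: 1+4+1 = 6 for Alpha, 7 for Epsilon — Epsilon by 7–6.
No project is unbeaten: Zeta loses to Alpha; Alpha loses to Epsilon; Epsilon loses to Zeta. In particular Zeta > Epsilon > Alpha > Zeta is a majority cycle — no Condorcet winner exists.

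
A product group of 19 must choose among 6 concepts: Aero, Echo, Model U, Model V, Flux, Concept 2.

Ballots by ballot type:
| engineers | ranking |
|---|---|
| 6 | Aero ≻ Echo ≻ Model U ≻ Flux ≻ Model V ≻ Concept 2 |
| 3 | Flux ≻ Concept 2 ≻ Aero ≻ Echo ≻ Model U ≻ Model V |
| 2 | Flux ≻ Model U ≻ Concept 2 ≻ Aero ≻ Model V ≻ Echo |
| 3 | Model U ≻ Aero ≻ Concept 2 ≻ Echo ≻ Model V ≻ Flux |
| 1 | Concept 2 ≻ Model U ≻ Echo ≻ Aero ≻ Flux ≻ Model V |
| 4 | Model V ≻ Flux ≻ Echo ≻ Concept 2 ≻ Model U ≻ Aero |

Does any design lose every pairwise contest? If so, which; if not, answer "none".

Head-to-head results (19 engineers):
Aero vs Echo: Aero wins 14–5.
Aero vs Model U: Aero preferred on 6+3 = 9 ballots; Model U wins 10–9.
Aero vs Model V: Aero wins 15–4.
Aero vs Flux: Aero, 10–9.
Aero vs Concept 2: Aero is ranked higher on 6+3 = 9 ballots, Concept 2 on 10. Concept 2 wins 10–9.
Echo–Model U: Echo 13–6.
Echo–Model V: Echo 13–6.
Echo vs Flux: 10 to 9, Echo.
Echo vs Concept 2: Echo, 10–9.
Model U vs Model V: Model U, 15–4.
Model U–Flux: Model U 10–9.
Model U vs Concept 2: 11 to 8, Model U.
Model V vs Flux: 7 to 12, Flux.
Model V vs Concept 2: Model V is ranked higher on 6+4 = 10 ballots, Concept 2 on 9. Model V wins 10–9.
Flux vs Concept 2: Flux preferred on 6+3+2+4 = 15 ballots; Flux wins 15–4.
Each design has at least one pairwise win (Aero beats Echo; Echo beats Model U; Model U beats Aero; Model V beats Concept 2; Flux beats Model V; Concept 2 beats Aero) — no Condorcet loser.

none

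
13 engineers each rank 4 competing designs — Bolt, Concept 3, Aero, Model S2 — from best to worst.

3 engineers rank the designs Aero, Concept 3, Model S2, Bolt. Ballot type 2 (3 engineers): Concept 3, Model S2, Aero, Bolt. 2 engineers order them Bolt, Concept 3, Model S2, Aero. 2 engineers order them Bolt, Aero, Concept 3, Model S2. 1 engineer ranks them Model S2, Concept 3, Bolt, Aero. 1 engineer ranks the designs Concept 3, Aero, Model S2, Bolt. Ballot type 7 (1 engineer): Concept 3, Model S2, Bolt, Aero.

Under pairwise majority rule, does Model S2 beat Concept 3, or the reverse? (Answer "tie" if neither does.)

Ballots ranking Model S2 above Concept 3: 1.
Ballots ranking Concept 3 above Model S2: 13 − 1 = 12.
Concept 3 wins the head-to-head 12–1.

Concept 3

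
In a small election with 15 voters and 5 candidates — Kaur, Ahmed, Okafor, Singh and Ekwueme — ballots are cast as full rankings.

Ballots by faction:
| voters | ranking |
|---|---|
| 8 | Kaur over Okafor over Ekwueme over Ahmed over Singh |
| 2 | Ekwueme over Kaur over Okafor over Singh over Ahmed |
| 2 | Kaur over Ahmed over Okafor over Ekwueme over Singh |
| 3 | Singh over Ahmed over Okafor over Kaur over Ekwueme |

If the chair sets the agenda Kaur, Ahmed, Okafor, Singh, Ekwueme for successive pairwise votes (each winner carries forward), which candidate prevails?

Round 1: Kaur vs Ahmed — 12–3, Kaur advances.
Round 2: Kaur vs Okafor — 12–3, Kaur advances.
Round 3: Kaur vs Singh — 12–3, Kaur advances.
Round 4: Kaur vs Ekwueme — 13–2, Kaur advances.
The agenda winner is Kaur.

Kaur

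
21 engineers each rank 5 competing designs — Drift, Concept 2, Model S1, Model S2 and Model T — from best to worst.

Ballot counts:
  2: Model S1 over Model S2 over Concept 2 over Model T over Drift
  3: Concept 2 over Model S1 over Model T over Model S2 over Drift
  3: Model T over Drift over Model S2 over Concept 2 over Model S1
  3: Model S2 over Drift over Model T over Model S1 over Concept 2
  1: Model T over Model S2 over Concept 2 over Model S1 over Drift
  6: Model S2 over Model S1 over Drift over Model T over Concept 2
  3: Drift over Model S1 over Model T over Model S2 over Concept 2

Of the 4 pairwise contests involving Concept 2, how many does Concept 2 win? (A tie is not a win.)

Concept 2 against each rival (21 engineers):
Concept 2 vs Drift: Drift, 15–6.
Concept 2 vs Model S1: Concept 2 preferred on 3+3+1 = 7 ballots; Model S1 wins 14–7.
Concept 2 vs Model S2: Concept 2 preferred on 3 ballots; Model S2 wins 18–3.
Concept 2 vs Model T: Model T, 16–5.
Concept 2 beats no one; loses to Drift, Model S1, Model S2, Model T — 0 pairwise wins.

0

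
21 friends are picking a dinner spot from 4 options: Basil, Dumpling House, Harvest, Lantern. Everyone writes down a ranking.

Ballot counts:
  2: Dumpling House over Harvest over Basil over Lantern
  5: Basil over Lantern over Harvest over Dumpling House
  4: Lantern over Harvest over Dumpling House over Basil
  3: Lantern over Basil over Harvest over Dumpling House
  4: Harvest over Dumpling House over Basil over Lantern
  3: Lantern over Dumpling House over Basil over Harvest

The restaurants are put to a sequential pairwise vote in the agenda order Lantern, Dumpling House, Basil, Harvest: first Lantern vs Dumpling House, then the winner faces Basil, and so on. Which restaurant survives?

Basil

Round 1: Lantern vs Dumpling House — 15–6, Lantern advances.
Round 2: Lantern vs Basil — 10–11, Basil advances.
Round 3: Basil vs Harvest — 11–10, Basil advances.
The agenda winner is Basil.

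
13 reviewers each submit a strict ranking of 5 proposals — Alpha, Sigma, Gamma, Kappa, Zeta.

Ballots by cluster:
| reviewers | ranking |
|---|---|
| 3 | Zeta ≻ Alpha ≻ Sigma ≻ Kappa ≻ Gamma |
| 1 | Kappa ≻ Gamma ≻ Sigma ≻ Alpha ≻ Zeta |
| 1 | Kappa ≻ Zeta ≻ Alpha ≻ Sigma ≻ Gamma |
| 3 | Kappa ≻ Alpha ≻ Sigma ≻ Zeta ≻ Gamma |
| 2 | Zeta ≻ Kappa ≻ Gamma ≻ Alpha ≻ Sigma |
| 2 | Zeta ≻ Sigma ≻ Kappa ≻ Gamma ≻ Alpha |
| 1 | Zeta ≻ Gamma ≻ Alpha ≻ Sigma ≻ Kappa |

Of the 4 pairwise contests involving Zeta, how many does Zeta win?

4

Zeta against each rival (13 reviewers):
Zeta vs Alpha: Zeta, 9–4.
Zeta vs Sigma: Zeta, 9–4.
Zeta vs Gamma: Zeta preferred on 3+1+3+2+2+1 = 12 ballots; Zeta wins 12–1.
Zeta vs Kappa: Zeta preferred on 3+2+2+1 = 8 ballots; Zeta wins 8–5.
Zeta beats Alpha, Sigma, Gamma, Kappa — 4 pairwise wins.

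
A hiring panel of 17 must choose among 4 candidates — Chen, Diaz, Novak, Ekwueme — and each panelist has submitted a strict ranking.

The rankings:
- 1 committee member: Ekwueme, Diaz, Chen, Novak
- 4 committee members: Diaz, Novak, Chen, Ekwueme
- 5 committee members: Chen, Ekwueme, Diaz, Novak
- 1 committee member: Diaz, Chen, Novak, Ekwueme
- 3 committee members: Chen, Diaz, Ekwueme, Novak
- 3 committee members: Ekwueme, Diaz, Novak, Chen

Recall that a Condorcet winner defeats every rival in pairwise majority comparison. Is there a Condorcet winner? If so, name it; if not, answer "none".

Check each pair by majority over 17 ballots:
Chen vs Diaz: Diaz wins 9–8.
Chen vs Novak: Chen, 10–7.
Chen vs Ekwueme: Chen, 13–4.
Diaz–Novak: Diaz 17–0.
Diaz vs Ekwueme: Ekwueme, 9–8.
Novak–Ekwueme: Ekwueme 12–5.
No candidate is unbeaten: Chen loses to Diaz; Diaz loses to Ekwueme; Novak loses to Chen; Ekwueme loses to Chen. In particular Chen → Ekwueme → Diaz → Chen is a majority cycle — no Condorcet winner exists.

none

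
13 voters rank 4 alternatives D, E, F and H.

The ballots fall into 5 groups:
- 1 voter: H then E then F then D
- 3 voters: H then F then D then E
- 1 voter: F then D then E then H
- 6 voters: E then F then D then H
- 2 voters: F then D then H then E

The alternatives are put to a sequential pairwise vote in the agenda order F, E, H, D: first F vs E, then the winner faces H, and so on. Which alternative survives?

E

Round 1: F vs E — 6–7, E advances.
Round 2: E vs H — 7–6, E advances.
Round 3: E vs D — 7–6, E advances.
The agenda winner is E.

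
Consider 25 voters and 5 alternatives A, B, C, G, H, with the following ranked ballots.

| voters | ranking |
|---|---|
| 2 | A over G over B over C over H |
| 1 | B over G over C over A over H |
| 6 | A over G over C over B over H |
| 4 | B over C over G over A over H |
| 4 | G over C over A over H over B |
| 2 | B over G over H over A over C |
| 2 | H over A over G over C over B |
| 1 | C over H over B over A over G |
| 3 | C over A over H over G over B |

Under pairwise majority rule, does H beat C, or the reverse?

Ballots ranking H above C: 2 + 2 = 4.
Ballots ranking C above H: 25 − 4 = 21.
C wins the head-to-head 21–4.

C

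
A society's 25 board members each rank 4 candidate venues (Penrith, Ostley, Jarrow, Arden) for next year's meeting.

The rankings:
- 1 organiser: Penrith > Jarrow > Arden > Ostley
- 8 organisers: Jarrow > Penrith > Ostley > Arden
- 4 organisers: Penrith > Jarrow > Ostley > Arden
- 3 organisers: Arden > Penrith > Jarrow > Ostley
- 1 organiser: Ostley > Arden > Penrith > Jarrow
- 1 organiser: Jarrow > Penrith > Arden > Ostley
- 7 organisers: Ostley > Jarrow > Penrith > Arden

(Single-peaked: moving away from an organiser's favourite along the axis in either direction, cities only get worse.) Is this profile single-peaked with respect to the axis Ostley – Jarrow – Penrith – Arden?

Axis positions: Ostley=1, Jarrow=2, Penrith=3, Arden=4.
Cluster 1 (peak Penrith at position 3): ranking walks positions 3-2-4-1, expanding outward from the peak — single-peaked.
Cluster 2 (peak Jarrow at position 2): ranking walks positions 2-3-1-4, expanding outward from the peak — single-peaked.
Cluster 3 (peak Penrith at position 3): ranking walks positions 3-2-1-4, expanding outward from the peak — single-peaked.
Cluster 4 (peak Arden at position 4): ranking walks positions 4-3-2-1, expanding outward from the peak — single-peaked.
Cluster 5: ranking walks positions 1-4-3-2; Arden is ranked above Jarrow even though Jarrow lies between Arden and the peak Ostley on the axis — preferences dip and rise again. Not single-peaked.
Cluster 6 (peak Jarrow at position 2): ranking walks positions 2-3-4-1, expanding outward from the peak — single-peaked.
Cluster 7 (peak Ostley at position 1): ranking walks positions 1-2-3-4, expanding outward from the peak — single-peaked.
Cluster 5 violates single-peakedness, so the profile is not single-peaked on this axis.

no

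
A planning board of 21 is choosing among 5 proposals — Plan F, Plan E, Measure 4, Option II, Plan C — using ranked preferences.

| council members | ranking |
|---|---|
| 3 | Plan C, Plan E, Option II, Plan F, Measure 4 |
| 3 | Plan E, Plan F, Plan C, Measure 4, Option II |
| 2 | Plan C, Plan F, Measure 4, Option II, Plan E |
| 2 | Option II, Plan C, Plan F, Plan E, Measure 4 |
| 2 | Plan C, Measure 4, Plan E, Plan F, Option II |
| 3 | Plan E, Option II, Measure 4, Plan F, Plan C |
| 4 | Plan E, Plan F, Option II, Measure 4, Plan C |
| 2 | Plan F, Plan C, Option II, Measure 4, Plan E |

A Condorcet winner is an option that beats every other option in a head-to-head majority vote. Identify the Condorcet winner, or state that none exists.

Pairwise majorities:
Plan F vs Plan E: Plan F is ranked higher on 2+2+2 = 6 ballots, Plan E on 15. Plan E wins 15–6.
Plan F vs Measure 4: Plan F wins 16–5.
Plan F vs Option II: 13 to 8, Plan F.
Plan F vs Plan C: Plan F, 12–9.
Plan E vs Measure 4: Plan E, 15–6.
Plan E vs Option II: Plan E, 15–6.
Plan E–Plan C: Plan C 11–10.
Measure 4 vs Option II: 3+2+2 = 7 for Measure 4, 14 for Option II — Option II by 14–7.
Measure 4 vs Plan C: Plan C, 14–7.
Option II vs Plan C: Option II preferred on 2+3+4 = 9 ballots; Plan C wins 12–9.
Every option loses at least once (Plan F loses to Plan E; Plan E loses to Plan C; Measure 4 loses to Plan F; Option II loses to Plan F; Plan C loses to Plan F). The majority relation contains the cycle Plan F → Plan C → Plan E → Plan F, so there is no Condorcet winner.

none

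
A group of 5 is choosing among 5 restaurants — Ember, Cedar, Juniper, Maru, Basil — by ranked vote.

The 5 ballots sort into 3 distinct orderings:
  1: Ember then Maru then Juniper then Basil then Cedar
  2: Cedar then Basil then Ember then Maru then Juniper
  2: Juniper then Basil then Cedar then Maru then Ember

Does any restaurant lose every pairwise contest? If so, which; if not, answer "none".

Pairwise majorities:
Ember vs Cedar: 1 for Ember, 4 for Cedar — Cedar by 4–1.
Ember vs Juniper: 3 to 2, Ember.
Ember vs Maru: 3 to 2, Ember.
Ember vs Basil: Basil, 4–1.
Cedar vs Juniper: Cedar is ranked higher on 2 ballots, Juniper on 3. Juniper wins 3–2.
Cedar vs Maru: Cedar, 4–1.
Cedar vs Basil: Cedar is ranked higher on 2 ballots, Basil on 3. Basil wins 3–2.
Juniper vs Maru: Maru, 3–2.
Juniper vs Basil: Juniper is ranked higher on 1+2 = 3 ballots, Basil on 2. Juniper wins 3–2.
Maru vs Basil: Maru is ranked higher on 1 ballot, Basil on 4. Basil wins 4–1.
Each restaurant has at least one pairwise win (Ember beats Juniper; Cedar beats Ember; Juniper beats Cedar; Maru beats Juniper; Basil beats Ember) — no Condorcet loser.

none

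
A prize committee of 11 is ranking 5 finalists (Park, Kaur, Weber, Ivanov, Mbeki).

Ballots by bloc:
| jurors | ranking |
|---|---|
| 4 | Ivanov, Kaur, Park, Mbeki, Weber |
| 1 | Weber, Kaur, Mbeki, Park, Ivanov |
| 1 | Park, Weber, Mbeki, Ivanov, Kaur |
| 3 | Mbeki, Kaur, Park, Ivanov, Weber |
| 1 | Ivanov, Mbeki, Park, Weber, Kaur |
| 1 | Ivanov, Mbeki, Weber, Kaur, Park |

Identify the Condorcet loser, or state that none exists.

Head-to-head results (11 jurors):
Park vs Kaur: Park preferred on 1+1 = 2 ballots; Kaur wins 9–2.
Park vs Weber: Park is ranked higher on 4+1+3+1 = 9 ballots, Weber on 2. Park wins 9–2.
Park–Ivanov: Ivanov 6–5.
Park vs Mbeki: Mbeki wins 6–5.
Kaur vs Weber: Kaur preferred on 4+3 = 7 ballots; Kaur wins 7–4.
Kaur vs Ivanov: 1+3 = 4 for Kaur, 7 for Ivanov — Ivanov by 7–4.
Kaur–Mbeki: Mbeki 6–5.
Weber vs Ivanov: 1+1 = 2 for Weber, 9 for Ivanov — Ivanov by 9–2.
Weber vs Mbeki: Mbeki wins 9–2.
Ivanov vs Mbeki: Ivanov wins 6–5.
Weber is beaten in every head-to-head and is the Condorcet loser.

Weber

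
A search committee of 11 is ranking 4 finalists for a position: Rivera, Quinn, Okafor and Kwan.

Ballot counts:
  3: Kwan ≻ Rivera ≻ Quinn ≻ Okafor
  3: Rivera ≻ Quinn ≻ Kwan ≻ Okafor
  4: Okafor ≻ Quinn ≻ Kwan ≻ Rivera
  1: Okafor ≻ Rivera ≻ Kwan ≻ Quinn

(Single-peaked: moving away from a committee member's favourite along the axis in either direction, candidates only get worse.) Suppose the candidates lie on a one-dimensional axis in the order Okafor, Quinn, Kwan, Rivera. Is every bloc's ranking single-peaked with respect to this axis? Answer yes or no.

Axis positions: Okafor=1, Quinn=2, Kwan=3, Rivera=4.
Bloc 1 (peak Kwan at position 3): ranking walks positions 3-4-2-1, expanding outward from the peak — single-peaked.
Bloc 2: ranking walks positions 4-2-3-1; Quinn is ranked above Kwan even though Kwan lies between Quinn and the peak Rivera on the axis — preferences dip and rise again. Not single-peaked.
Bloc 3 (peak Okafor at position 1): ranking walks positions 1-2-3-4, expanding outward from the peak — single-peaked.
Bloc 4: ranking walks positions 1-4-3-2; Rivera is ranked above Quinn even though Quinn lies between Rivera and the peak Okafor on the axis — preferences dip and rise again. Not single-peaked.
Bloc 2 violates single-peakedness, so the profile is not single-peaked on this axis.

no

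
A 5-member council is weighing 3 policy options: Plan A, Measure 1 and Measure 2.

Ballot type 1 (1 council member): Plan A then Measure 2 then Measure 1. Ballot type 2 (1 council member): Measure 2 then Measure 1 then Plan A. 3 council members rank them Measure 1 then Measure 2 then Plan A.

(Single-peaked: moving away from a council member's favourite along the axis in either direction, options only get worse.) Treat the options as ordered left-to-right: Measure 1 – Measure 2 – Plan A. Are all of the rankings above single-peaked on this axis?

yes

Axis positions: Measure 1=1, Measure 2=2, Plan A=3.
Ballot type 1 (peak Plan A at position 3): ranking walks positions 3-2-1, expanding outward from the peak — single-peaked.
Ballot type 2 (peak Measure 2 at position 2): ranking walks positions 2-1-3, expanding outward from the peak — single-peaked.
Ballot type 3 (peak Measure 1 at position 1): ranking walks positions 1-2-3, expanding outward from the peak — single-peaked.
Every ranking is single-peaked on this axis.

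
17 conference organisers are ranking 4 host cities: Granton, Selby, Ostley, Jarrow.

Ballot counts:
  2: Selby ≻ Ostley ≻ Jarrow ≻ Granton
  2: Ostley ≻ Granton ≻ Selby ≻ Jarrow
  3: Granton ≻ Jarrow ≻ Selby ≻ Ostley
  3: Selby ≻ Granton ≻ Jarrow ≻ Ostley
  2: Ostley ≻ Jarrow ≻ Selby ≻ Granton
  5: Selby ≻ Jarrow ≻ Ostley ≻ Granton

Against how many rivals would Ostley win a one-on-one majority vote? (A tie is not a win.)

1

Ostley against each rival (17 organisers):
Ostley vs Granton: 11 to 6, Ostley.
Ostley–Selby: Selby 13–4.
Ostley–Jarrow: Jarrow 11–6.
Ostley beats Granton; loses to Selby, Jarrow — 1 pairwise win.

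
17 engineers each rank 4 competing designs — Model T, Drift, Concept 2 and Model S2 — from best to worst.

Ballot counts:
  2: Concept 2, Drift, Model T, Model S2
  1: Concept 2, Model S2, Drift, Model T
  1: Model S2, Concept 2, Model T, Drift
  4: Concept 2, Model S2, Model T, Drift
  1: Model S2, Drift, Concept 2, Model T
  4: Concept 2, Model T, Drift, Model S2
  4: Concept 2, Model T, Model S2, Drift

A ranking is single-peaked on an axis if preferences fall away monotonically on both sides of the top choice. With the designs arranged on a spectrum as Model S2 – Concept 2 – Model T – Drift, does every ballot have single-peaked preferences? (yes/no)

no

Axis positions: Model S2=1, Concept 2=2, Model T=3, Drift=4.
Bloc 1: ranking walks positions 2-4-3-1; Drift is ranked above Model T even though Model T lies between Drift and the peak Concept 2 on the axis — preferences dip and rise again. Not single-peaked.
Bloc 2: ranking walks positions 2-1-4-3; Drift is ranked above Model T even though Model T lies between Drift and the peak Concept 2 on the axis — preferences dip and rise again. Not single-peaked.
Bloc 3 (peak Model S2 at position 1): ranking walks positions 1-2-3-4, expanding outward from the peak — single-peaked.
Bloc 4 (peak Concept 2 at position 2): ranking walks positions 2-1-3-4, expanding outward from the peak — single-peaked.
Bloc 5: ranking walks positions 1-4-2-3; Drift is ranked above Concept 2 even though Concept 2 lies between Drift and the peak Model S2 on the axis — preferences dip and rise again. Not single-peaked.
Bloc 6 (peak Concept 2 at position 2): ranking walks positions 2-3-4-1, expanding outward from the peak — single-peaked.
Bloc 7 (peak Concept 2 at position 2): ranking walks positions 2-3-1-4, expanding outward from the peak — single-peaked.
Bloc 1 violates single-peakedness, so the profile is not single-peaked on this axis.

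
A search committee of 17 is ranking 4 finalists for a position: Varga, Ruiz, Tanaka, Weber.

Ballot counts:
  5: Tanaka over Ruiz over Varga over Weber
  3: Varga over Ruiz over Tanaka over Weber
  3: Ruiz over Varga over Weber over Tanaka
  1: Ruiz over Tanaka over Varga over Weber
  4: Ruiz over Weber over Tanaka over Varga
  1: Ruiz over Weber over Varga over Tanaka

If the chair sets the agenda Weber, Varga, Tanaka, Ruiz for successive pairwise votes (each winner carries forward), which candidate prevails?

Ruiz

Round 1: Weber vs Varga — 5–12, Varga advances.
Round 2: Varga vs Tanaka — 7–10, Tanaka advances.
Round 3: Tanaka vs Ruiz — 5–12, Ruiz advances.
Ruiz survives the agenda.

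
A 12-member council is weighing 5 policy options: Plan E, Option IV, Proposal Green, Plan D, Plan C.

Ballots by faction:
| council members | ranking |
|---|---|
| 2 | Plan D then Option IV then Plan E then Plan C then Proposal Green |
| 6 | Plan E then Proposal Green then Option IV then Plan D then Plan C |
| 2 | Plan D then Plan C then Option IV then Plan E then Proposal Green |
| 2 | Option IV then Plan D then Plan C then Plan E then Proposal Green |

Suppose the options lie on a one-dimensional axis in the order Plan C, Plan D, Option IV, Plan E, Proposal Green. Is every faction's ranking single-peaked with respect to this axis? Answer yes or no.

yes

Axis positions: Plan C=1, Plan D=2, Option IV=3, Plan E=4, Proposal Green=5.
Faction 1 (peak Plan D at position 2): ranking walks positions 2-3-4-1-5, expanding outward from the peak — single-peaked.
Faction 2 (peak Plan E at position 4): ranking walks positions 4-5-3-2-1, expanding outward from the peak — single-peaked.
Faction 3 (peak Plan D at position 2): ranking walks positions 2-1-3-4-5, expanding outward from the peak — single-peaked.
Faction 4 (peak Option IV at position 3): ranking walks positions 3-2-1-4-5, expanding outward from the peak — single-peaked.
Every ranking is single-peaked on this axis.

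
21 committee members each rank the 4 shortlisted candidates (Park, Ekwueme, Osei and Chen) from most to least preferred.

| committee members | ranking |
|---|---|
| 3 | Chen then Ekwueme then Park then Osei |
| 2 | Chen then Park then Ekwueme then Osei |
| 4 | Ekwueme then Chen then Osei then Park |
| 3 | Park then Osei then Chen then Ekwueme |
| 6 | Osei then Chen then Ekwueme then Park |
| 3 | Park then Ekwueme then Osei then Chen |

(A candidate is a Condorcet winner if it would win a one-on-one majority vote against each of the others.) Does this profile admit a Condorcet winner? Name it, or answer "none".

Pairwise majorities:
Park–Ekwueme: Ekwueme 13–8.
Park vs Osei: Park, 11–10.
Park vs Chen: Chen, 15–6.
Ekwueme–Osei: Ekwueme 12–9.
Ekwueme vs Chen: Chen, 14–7.
Osei vs Chen: Osei wins 12–9.
Every candidate loses at least once (Park loses to Ekwueme; Ekwueme loses to Chen; Osei loses to Park; Chen loses to Osei). The majority relation contains the cycle Park beats Osei beats Chen beats Park, so there is no Condorcet winner.

none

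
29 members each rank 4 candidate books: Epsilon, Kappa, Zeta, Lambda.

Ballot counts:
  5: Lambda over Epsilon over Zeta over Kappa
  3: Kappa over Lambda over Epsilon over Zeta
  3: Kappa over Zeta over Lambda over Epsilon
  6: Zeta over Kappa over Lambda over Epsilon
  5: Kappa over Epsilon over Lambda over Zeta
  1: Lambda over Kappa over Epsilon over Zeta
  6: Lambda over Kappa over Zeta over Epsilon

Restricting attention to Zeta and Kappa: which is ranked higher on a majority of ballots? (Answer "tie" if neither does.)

Kappa

Ballots ranking Zeta above Kappa: 5 + 6 = 11.
Ballots ranking Kappa above Zeta: 29 − 11 = 18.
Kappa wins the head-to-head 18–11.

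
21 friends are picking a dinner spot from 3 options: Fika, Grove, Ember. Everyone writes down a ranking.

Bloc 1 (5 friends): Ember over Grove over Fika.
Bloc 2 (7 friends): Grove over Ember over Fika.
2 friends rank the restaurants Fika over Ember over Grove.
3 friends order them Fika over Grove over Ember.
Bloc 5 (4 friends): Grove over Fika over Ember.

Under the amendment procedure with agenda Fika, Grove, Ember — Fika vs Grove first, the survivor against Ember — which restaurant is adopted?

Grove

Round 1: Fika vs Grove — 5–16, Grove advances.
Round 2: Grove vs Ember — 14–7, Grove advances.
Grove survives the agenda.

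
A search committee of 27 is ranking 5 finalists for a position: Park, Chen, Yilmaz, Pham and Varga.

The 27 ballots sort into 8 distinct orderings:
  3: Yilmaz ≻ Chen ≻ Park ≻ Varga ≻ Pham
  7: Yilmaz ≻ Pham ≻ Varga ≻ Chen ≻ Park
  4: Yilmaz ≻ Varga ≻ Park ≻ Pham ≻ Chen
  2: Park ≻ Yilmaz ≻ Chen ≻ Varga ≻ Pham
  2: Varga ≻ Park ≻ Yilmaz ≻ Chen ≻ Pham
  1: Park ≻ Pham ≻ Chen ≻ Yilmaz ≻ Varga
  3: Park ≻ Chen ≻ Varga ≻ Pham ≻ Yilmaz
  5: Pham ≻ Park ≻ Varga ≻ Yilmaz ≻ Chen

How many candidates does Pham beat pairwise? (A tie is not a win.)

1

Pham against each rival (27 committee members):
Pham vs Park: 12 to 15, Park.
Pham vs Chen: Pham preferred on 7+4+1+5 = 17 ballots; Pham wins 17–10.
Pham vs Yilmaz: 9 to 18, Yilmaz.
Pham vs Varga: Varga, 14–13.
Pham beats Chen; loses to Park, Yilmaz, Varga — 1 pairwise win.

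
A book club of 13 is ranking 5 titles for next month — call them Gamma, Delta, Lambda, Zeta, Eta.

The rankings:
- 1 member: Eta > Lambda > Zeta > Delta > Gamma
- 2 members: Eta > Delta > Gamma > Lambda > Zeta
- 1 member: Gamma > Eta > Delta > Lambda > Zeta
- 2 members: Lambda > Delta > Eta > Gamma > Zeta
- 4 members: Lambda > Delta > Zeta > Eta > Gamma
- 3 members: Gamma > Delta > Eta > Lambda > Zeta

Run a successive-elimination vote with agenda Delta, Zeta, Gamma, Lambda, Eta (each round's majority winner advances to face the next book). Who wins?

Round 1: Delta vs Zeta — 12–1, Delta advances.
Round 2: Delta vs Gamma — 9–4, Delta advances.
Round 3: Delta vs Lambda — 6–7, Lambda advances.
Round 4: Lambda vs Eta — 6–7, Eta advances.
Eta survives the agenda.

Eta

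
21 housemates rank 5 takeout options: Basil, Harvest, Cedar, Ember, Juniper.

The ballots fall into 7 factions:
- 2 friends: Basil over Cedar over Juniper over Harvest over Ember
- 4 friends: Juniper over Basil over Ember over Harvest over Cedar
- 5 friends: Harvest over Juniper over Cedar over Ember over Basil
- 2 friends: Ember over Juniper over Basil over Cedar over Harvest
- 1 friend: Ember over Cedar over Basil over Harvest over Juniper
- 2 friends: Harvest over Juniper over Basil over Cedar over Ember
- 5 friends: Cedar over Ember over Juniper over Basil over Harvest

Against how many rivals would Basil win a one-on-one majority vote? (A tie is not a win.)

Basil against each rival (21 friends):
Basil vs Harvest: 2+4+2+1+5 = 14 for Basil, 7 for Harvest — Basil by 14–7.
Basil vs Cedar: Basil preferred on 2+4+2+2 = 10 ballots; Cedar wins 11–10.
Basil vs Ember: Basil preferred on 2+4+2 = 8 ballots; Ember wins 13–8.
Basil vs Juniper: Basil preferred on 2+1 = 3 ballots; Juniper wins 18–3.
Basil beats Harvest; loses to Cedar, Ember, Juniper — 1 pairwise win.

1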